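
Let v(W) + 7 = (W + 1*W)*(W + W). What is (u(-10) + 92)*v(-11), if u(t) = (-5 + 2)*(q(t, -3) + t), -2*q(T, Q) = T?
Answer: 51039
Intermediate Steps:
q(T, Q) = -T/2
v(W) = -7 + 4*W**2 (v(W) = -7 + (W + 1*W)*(W + W) = -7 + (W + W)*(2*W) = -7 + (2*W)*(2*W) = -7 + 4*W**2)
u(t) = -3*t/2 (u(t) = (-5 + 2)*(-t/2 + t) = -3*t/2)
(u(-10) + 92)*v(-11) = (-3/2*(-10) + 92)*(-7 + 4*(-11)**2) = (15 + 92)*(-7 + 4*121) = 107*(-7 + 484) = 107*477 = 51039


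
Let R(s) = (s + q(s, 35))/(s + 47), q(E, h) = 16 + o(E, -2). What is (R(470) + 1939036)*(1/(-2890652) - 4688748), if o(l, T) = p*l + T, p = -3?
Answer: -617598220800371553461/67930322 ≈ -9.0916e+12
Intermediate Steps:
o(l, T) = T - 3*l (o(l, T) = -3*l + T = T - 3*l)
q(E, h) = 14 - 3*E (q(E, h) = 16 + (-2 - 3*E) = 14 - 3*E)
R(s) = (14 - 2*s)/(47 + s) (R(s) = (s + (14 - 3*s))/(s + 47) = (14 - 2*s)/(47 + s))
(R(470) + 1939036)*(1/(-2890652) - 4688748) = (2*(7 - 1*470)/(47 + 470) + 1939036)*(1/(-2890652) - 4688748) = (2*(7 - 470)/517 + 1939036)*(-1/2890652 - 4688748) = (2*(1/517)*(-463) + 1939036)*(-13553538783697/2890652) = (-926/517 + 1939036)*(-13553538783697/2890652) = (1002480686/517)*(-13553538783697/2890652) = -617598220800371553461/67930322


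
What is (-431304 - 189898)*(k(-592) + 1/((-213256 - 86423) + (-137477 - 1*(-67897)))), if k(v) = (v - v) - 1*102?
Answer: 23397212411638/369259 ≈ 6.3363e+7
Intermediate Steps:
k(v) = -102 (k(v) = 0 - 102 = -102)
(-431304 - 189898)*(k(-592) + 1/((-213256 - 86423) + (-137477 - 1*(-67897)))) = (-431304 - 189898)*(-102 + 1/((-213256 - 86423) + (-137477 - 1*(-67897)))) = -621202*(-102 + 1/(-299679 + (-137477 + 67897))) = -621202*(-102 + 1/(-299679 - 69580)) = -621202*(-102 + 1/(-369259)) = -621202*(-102 - 1/369259) = -621202*(-37664419/369259) = 23397212411638/369259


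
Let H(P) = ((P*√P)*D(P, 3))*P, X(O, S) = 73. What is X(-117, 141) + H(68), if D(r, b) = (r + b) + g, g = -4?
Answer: 73 + 619616*√17 ≈ 2.5548e+6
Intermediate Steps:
D(r, b) = -4 + b + r (D(r, b) = (r + b) - 4 = (b + r) - 4 = -4 + b + r)
H(P) = P^(5/2)*(-1 + P) (H(P) = ((P*√P)*(-4 + 3 + P))*P = (P^(3/2)*(-1 + P))*P = P^(5/2)*(-1 + P))
X(-117, 141) + H(68) = 73 + 68^(5/2)*(-1 + 68) = 73 + (9248*√17)*67 = 73 + 619616*√17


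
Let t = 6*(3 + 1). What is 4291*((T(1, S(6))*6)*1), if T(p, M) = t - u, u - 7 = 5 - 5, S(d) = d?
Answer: 437682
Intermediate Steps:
t = 24 (t = 6*4 = 24)
u = 7 (u = 7 + (5 - 5) = 7 + 0 = 7)
T(p, M) = 17 (T(p, M) = 24 - 1*7 = 24 - 7 = 17)
4291*((T(1, S(6))*6)*1) = 4291*((17*6)*1) = 4291*(102*1) = 4291*102 = 437682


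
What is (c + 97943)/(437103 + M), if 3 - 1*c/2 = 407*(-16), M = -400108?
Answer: 110973/36995 ≈ 2.9997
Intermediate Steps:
c = 13030 (c = 6 - 814*(-16) = 6 - 2*(-6512) = 6 + 13024 = 13030)
(c + 97943)/(437103 + M) = (13030 + 97943)/(437103 - 400108) = 110973/36995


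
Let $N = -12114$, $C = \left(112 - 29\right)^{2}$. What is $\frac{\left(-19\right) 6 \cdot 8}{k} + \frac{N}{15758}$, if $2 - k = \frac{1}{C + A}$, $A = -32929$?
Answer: $- \frac{187429728537}{410346199} \approx -456.76$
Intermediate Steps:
$C = 6889$ ($C = 83^{2} = 6889$)
$k = \frac{52081}{26040}$ ($k = 2 - \frac{1}{6889 - 32929} = 2 - \frac{1}{-26040} = 2 - - \frac{1}{26040} = 2 + \frac{1}{26040} = \frac{52081}{26040} \approx 2.0$)
$\frac{\left(-19\right) 6 \cdot 8}{k} + \frac{N}{15758} = \frac{\left(-19\right) 6 \cdot 8}{\frac{52081}{26040}} - \frac{12114}{15758} = \left(-114\right) 8 \cdot \frac{26040}{52081} - \frac{6057}{7879} = \left(-912\right) \frac{26040}{52081} - \frac{6057}{7879} = - \frac{23748480}{52081} - \frac{6057}{7879} = - \frac{187429728537}{410346199}$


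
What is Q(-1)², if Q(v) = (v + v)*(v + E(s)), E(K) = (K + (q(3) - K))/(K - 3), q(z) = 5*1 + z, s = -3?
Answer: 196/9 ≈ 21.778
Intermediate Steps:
q(z) = 5 + z
E(K) = 8/(-3 + K) (E(K) = (K + ((5 + 3) - K))/(K - 3) = (K + (8 - K))/(-3 + K) = 8/(-3 + K))
Q(v) = 2*v*(-4/3 + v) (Q(v) = (v + v)*(v + 8/(-3 - 3)) = (2*v)*(v + 8/(-6)) = (2*v)*(v + 8*(-⅙)) = (2*v)*(v - 4/3) = (2*v)*(-4/3 + v) = 2*v*(-4/3 + v))
Q(-1)² = ((⅔)*(-1)*(-4 + 3*(-1)))² = ((⅔)*(-1)*(-4 - 3))² = ((⅔)*(-1)*(-7))² = (14/3)² = 196/9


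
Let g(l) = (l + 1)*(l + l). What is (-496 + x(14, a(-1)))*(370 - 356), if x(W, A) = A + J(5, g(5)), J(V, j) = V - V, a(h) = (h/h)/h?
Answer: -6958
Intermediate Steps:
g(l) = 2*l*(1 + l) (g(l) = (1 + l)*(2*l) = 2*l*(1 + l))
a(h) = 1/h
J(V, j) = 0
x(W, A) = A (x(W, A) = A + 0 = A)
(-496 + x(14, a(-1)))*(370 - 356) = (-496 + 1/(-1))*(370 - 356) = (-496 - 1)*14 = -497*14 = -6958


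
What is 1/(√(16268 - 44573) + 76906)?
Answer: 76906/5914561141 - 3*I*√3145/5914561141 ≈ 1.3003e-5 - 2.8445e-8*I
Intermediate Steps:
1/(√(16268 - 44573) + 76906) = 1/(√(-28305) + 76906) = 1/(3*I*√3145 + 76906) = 1/(76906 + 3*I*√3145)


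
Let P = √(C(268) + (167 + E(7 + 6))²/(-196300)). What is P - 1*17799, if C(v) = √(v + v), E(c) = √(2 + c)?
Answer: -17799 + √(-1963*(167 + √15)² + 770673800*√134)/19630 ≈ -17794.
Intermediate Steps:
C(v) = √2*√v (C(v) = √(2*v) = √2*√v)
P = √(2*√134 - (167 + √15)²/196300) (P = √(√2*√268 + (167 + √(2 + (7 + 6)))²/(-196300)) = √(√2*(2*√67) + (167 + √(2 + 13))²*(-1/196300)) = √(2*√134 + (167 + √15)²*(-1/196300)) = √(2*√134 - (167 + √15)²/196300) ≈ 4.7961)
P - 1*17799 = √(-1963*(167 + √15)² + 770673800*√134)/19630 - 1*17799 = √(-1963*(167 + √15)² + 770673800*√134)/19630 - 17799 = -17799 + √(-1963*(167 + √15)² + 770673800*√134)/19630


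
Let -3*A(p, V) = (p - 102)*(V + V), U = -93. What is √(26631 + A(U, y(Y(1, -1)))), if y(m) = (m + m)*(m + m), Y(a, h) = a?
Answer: √27151 ≈ 164.78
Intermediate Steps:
y(m) = 4*m² (y(m) = (2*m)*(2*m) = 4*m²)
A(p, V) = -2*V*(-102 + p)/3 (A(p, V) = -(p - 102)*(V + V)/3 = -(-102 + p)*2*V/3 = -2*V*(-102 + p)/3)
√(26631 + A(U, y(Y(1, -1)))) = √(26631 + 2*(4*1²)*(102 - 1*(-93))/3) = √(26631 + 2*(4*1)*(102 + 93)/3) = √(26631 + (⅔)*4*195) = √(26631 + 520) = √27151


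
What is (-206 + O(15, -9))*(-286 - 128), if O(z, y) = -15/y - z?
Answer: 90804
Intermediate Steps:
O(z, y) = -z - 15/y
(-206 + O(15, -9))*(-286 - 128) = (-206 + (-1*15 - 15/(-9)))*(-286 - 128) = (-206 + (-15 - 15*(-1/9)))*(-414) = (-206 + (-15 + 5/3))*(-414) = (-206 - 40/3)*(-414) = -658/3*(-414) = 90804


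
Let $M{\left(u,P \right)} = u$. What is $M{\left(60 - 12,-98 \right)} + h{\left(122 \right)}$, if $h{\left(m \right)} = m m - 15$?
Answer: $14917$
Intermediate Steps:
$h{\left(m \right)} = -15 + m^{2}$ ($h{\left(m \right)} = m^{2} - 15 = -15 + m^{2}$)
$M{\left(60 - 12,-98 \right)} + h{\left(122 \right)} = \left(60 - 12\right) - \left(15 - 122^{2}\right) = \left(60 - 12\right) + \left(-15 + 14884\right) = 48 + 14869 = 14917$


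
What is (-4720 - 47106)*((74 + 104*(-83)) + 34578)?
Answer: -1348512520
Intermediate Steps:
(-4720 - 47106)*((74 + 104*(-83)) + 34578) = -51826*((74 - 8632) + 34578) = -51826*(-8558 + 34578) = -51826*26020 = -1348512520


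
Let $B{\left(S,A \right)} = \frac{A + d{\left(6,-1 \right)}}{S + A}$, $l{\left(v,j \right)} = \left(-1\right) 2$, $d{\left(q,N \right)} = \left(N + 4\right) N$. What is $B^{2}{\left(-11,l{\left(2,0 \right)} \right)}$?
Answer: $\frac{25}{169} \approx 0.14793$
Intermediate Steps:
$d{\left(q,N \right)} = N \left(4 + N\right)$ ($d{\left(q,N \right)} = \left(4 + N\right) N = N \left(4 + N\right)$)
$l{\left(v,j \right)} = -2$
$B{\left(S,A \right)} = \frac{-3 + A}{A + S}$ ($B{\left(S,A \right)} = \frac{A - \left(4 - 1\right)}{S + A} = \frac{A - 3}{A + S} = \frac{-3 + A}{A + S}$)
$B^{2}{\left(-11,l{\left(2,0 \right)} \right)} = \left(\frac{-3 - 2}{-2 - 11}\right)^{2} = \left(\frac{1}{-13} \left(-5\right)\right)^{2} = \left(\left(- \frac{1}{13}\right) \left(-5\right)\right)^{2} = \left(\frac{5}{13}\right)^{2} = \frac{25}{169}$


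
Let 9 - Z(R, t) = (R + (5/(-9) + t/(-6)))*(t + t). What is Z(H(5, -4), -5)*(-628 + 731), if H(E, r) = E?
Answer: 57268/9 ≈ 6363.1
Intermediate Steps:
Z(R, t) = 9 - 2*t*(-5/9 + R - t/6) (Z(R, t) = 9 - (R + (5/(-9) + t/(-6)))*(t + t) = 9 - (R + (5*(-⅑) + t*(-⅙)))*2*t = 9 - (R + (-5/9 - t/6))*2*t = 9 - (-5/9 + R - t/6)*2*t = 9 - 2*t*(-5/9 + R - t/6))
Z(H(5, -4), -5)*(-628 + 731) = (9 + (⅓)*(-5)² + (10/9)*(-5) - 2*5*(-5))*(-628 + 731) = (9 + (⅓)*25 - 50/9 + 50)*103 = (9 + 25/3 - 50/9 + 50)*103 = (556/9)*103 = 57268/9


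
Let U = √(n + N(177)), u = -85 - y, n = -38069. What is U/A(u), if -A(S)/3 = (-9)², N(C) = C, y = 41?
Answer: -2*I*√9473/243 ≈ -0.80106*I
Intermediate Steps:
u = -126 (u = -85 - 1*41 = -85 - 41 = -126)
A(S) = -243 (A(S) = -3*(-9)² = -3*81 = -243)
U = 2*I*√9473 (U = √(-38069 + 177) = √(-37892) = 2*I*√9473 ≈ 194.66*I)
U/A(u) = (2*I*√9473)/(-243) = (2*I*√9473)*(-1/243) = -2*I*√9473/243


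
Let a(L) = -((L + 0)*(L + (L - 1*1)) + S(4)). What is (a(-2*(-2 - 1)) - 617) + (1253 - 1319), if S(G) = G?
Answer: -753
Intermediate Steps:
a(L) = -4 - L*(-1 + 2*L) (a(L) = -((L + 0)*(L + (L - 1*1)) + 4) = -(L*(L + (L - 1)) + 4) = -(L*(L + (-1 + L)) + 4) = -(L*(-1 + 2*L) + 4) = -(4 + L*(-1 + 2*L)) = -4 - L*(-1 + 2*L))
(a(-2*(-2 - 1)) - 617) + (1253 - 1319) = ((-4 - 2*(-2 - 1) - 2*4*(-2 - 1)**2) - 617) + (1253 - 1319) = ((-4 - 2*(-3) - 2*(-2*(-3))**2) - 617) - 66 = ((-4 + 6 - 2*6**2) - 617) - 66 = ((-4 + 6 - 2*36) - 617) - 66 = ((-4 + 6 - 72) - 617) - 66 = (-70 - 617) - 66 = -687 - 66 = -753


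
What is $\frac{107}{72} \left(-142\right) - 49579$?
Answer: $- \frac{1792441}{36} \approx -49790.0$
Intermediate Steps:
$\frac{107}{72} \left(-142\right) - 49579 = - \frac{7597}{36} - 49579 = - \frac{1792441}{36}$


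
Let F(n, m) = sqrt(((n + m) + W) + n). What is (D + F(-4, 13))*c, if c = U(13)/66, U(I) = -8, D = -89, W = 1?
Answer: 356/33 - 4*sqrt(6)/33 ≈ 10.491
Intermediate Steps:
F(n, m) = sqrt(1 + m + 2*n) (F(n, m) = sqrt(((n + m) + 1) + n) = sqrt(((m + n) + 1) + n) = sqrt((1 + m + n) + n) = sqrt(1 + m + 2*n))
c = -4/33 (c = -8/66 = -8*1/66 = -4/33 ≈ -0.12121)
(D + F(-4, 13))*c = (-89 + sqrt(1 + 13 + 2*(-4)))*(-4/33) = (-89 + sqrt(1 + 13 - 8))*(-4/33) = (-89 + sqrt(6))*(-4/33) = 356/33 - 4*sqrt(6)/33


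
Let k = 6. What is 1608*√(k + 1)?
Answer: 1608*√7 ≈ 4254.4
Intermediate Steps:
1608*√(k + 1) = 1608*√(6 + 1) = 1608*√7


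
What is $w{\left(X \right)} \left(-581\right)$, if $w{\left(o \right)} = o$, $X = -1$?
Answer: $581$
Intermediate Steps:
$w{\left(X \right)} \left(-581\right) = \left(-1\right) \left(-581\right) = 581$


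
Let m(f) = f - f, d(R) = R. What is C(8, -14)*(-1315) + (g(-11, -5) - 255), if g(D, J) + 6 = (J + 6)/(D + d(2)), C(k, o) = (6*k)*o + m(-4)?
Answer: 7950770/9 ≈ 8.8342e+5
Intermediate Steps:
m(f) = 0
C(k, o) = 6*k*o (C(k, o) = (6*k)*o + 0 = 6*k*o + 0 = 6*k*o)
g(D, J) = -6 + (6 + J)/(2 + D) (g(D, J) = -6 + (J + 6)/(D + 2) = -6 + (6 + J)/(2 + D))
C(8, -14)*(-1315) + (g(-11, -5) - 255) = (6*8*(-14))*(-1315) + ((-6 - 5 - 6*(-11))/(2 - 11) - 255) = -672*(-1315) + ((-6 - 5 + 66)/(-9) - 255) = 883680 + (-⅑*55 - 255) = 883680 + (-55/9 - 255) = 883680 - 2350/9 = 7950770/9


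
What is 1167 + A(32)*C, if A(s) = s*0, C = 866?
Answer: 1167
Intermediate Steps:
A(s) = 0
1167 + A(32)*C = 1167 + 0*866 = 1167 + 0 = 1167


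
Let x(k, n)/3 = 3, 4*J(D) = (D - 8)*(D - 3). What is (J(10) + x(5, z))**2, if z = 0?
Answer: 625/4 ≈ 156.25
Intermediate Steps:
J(D) = (-8 + D)*(-3 + D)/4 (J(D) = ((D - 8)*(D - 3))/4 = ((-8 + D)*(-3 + D))/4 = (-8 + D)*(-3 + D)/4)
x(k, n) = 9 (x(k, n) = 3*3 = 9)
(J(10) + x(5, z))**2 = ((6 - 11/4*10 + (1/4)*10**2) + 9)**2 = ((6 - 55/2 + (1/4)*100) + 9)**2 = ((6 - 55/2 + 25) + 9)**2 = (7/2 + 9)**2 = (25/2)**2 = 625/4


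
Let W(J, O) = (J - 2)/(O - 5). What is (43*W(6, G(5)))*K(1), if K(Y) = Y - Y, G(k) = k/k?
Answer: 0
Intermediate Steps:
G(k) = 1
K(Y) = 0
W(J, O) = (-2 + J)/(-5 + O)
(43*W(6, G(5)))*K(1) = (43*((-2 + 6)/(-5 + 1)))*0 = (43*(4/(-4)))*0 = (43*(-¼*4))*0 = (43*(-1))*0 = -43*0 = 0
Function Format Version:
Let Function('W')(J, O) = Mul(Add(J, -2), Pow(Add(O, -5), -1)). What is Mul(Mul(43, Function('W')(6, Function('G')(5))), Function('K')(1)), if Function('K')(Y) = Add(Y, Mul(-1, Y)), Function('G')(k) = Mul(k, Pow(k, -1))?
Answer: 0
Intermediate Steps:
Function('G')(k) = 1
Function('K')(Y) = 0
Function('W')(J, O) = Mul(Pow(Add(-5, O), -1), Add(-2, J)) (Function('W')(J, O) = Mul(Add(-2, J), Pow(Add(-5, O), -1)) = Mul(Pow(Add(-5, O), -1), Add(-2, J)))
Mul(Mul(43, Function('W')(6, Function('G')(5))), Function('K')(1)) = Mul(Mul(43, Mul(Pow(Add(-5, 1), -1), Add(-2, 6))), 0) = Mul(Mul(43, Mul(Pow(-4, -1), 4)), 0) = Mul(Mul(43, Mul(Rational(-1, 4), 4)), 0) = Mul(Mul(43, -1), 0) = Mul(-43, 0) = 0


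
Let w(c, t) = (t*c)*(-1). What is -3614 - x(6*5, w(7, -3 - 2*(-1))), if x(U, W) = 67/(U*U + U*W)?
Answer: -4011607/1110 ≈ -3614.1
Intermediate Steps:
w(c, t) = -c*t (w(c, t) = (c*t)*(-1) = -c*t)
x(U, W) = 67/(U**2 + U*W)
-3614 - x(6*5, w(7, -3 - 2*(-1))) = -3614 - 67/((6*5)*(6*5 - 1*7*(-3 - 2*(-1)))) = -3614 - 67/(30*(30 - 1*7*(-3 + 2))) = -3614 - 67/(30*(30 - 1*7*(-1))) = -3614 - 67/(30*(30 + 7)) = -3614 - 67/(30*37) = -3614 - 1*67/1110 = -3614 - 67/1110 = -4011607/1110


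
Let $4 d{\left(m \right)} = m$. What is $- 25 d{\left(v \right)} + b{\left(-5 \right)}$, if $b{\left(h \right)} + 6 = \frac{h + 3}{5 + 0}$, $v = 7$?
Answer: $- \frac{1003}{20} \approx -50.15$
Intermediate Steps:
$d{\left(m \right)} = \frac{m}{4}$
$b{\left(h \right)} = - \frac{27}{5} + \frac{h}{5}$ ($b{\left(h \right)} = -6 + \frac{h + 3}{5 + 0} = -6 + \frac{3 + h}{5} = -6 + \left(3 + h\right) \frac{1}{5} = -6 + \left(\frac{3}{5} + \frac{h}{5}\right) = - \frac{27}{5} + \frac{h}{5}$)
$- 25 d{\left(v \right)} + b{\left(-5 \right)} = - 25 \cdot \frac{1}{4} \cdot 7 + \left(- \frac{27}{5} + \frac{1}{5} \left(-5\right)\right) = \left(-25\right) \frac{7}{4} - \frac{32}{5} = - \frac{175}{4} - \frac{32}{5} = - \frac{1003}{20}$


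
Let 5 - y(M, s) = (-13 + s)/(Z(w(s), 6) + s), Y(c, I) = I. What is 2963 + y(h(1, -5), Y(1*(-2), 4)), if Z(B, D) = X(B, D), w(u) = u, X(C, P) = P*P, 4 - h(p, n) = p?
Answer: 118729/40 ≈ 2968.2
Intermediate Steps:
h(p, n) = 4 - p
X(C, P) = P²
Z(B, D) = D²
y(M, s) = 5 - (-13 + s)/(36 + s) (y(M, s) = 5 - (-13 + s)/(6² + s) = 5 - (-13 + s)/(36 + s))
2963 + y(h(1, -5), Y(1*(-2), 4)) = 2963 + (193 + 4*4)/(36 + 4) = 2963 + (193 + 16)/40 = 2963 + (1/40)*209 = 2963 + 209/40 = 118729/40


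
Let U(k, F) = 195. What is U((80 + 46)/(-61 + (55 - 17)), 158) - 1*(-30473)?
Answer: 30668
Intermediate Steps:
U((80 + 46)/(-61 + (55 - 17)), 158) - 1*(-30473) = 195 - 1*(-30473) = 195 + 30473 = 30668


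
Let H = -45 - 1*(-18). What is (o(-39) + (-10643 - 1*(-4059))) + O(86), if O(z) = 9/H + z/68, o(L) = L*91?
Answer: -1033471/102 ≈ -10132.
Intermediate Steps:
o(L) = 91*L
H = -27 (H = -45 + 18 = -27)
O(z) = -1/3 + z/68 (O(z) = 9/(-27) + z/68 = 9*(-1/27) + z*(1/68) = -1/3 + z/68)
(o(-39) + (-10643 - 1*(-4059))) + O(86) = (91*(-39) + (-10643 - 1*(-4059))) + (-1/3 + (1/68)*86) = (-3549 + (-10643 + 4059)) + (-1/3 + 43/34) = (-3549 - 6584) + 95/102 = -10133 + 95/102 = -1033471/102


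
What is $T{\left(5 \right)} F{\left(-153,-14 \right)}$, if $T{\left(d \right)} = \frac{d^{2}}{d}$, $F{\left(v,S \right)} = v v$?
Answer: $117045$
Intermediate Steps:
$F{\left(v,S \right)} = v^{2}$
$T{\left(d \right)} = d$
$T{\left(5 \right)} F{\left(-153,-14 \right)} = 5 \left(-153\right)^{2} = 5 \cdot 23409 = 117045$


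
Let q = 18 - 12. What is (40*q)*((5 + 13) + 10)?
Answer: 6720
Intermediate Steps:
q = 6
(40*q)*((5 + 13) + 10) = (40*6)*((5 + 13) + 10) = 240*(18 + 10) = 240*28 = 6720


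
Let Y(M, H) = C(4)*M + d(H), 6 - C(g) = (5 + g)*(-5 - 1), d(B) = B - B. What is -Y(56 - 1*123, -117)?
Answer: 4020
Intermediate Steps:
d(B) = 0
C(g) = 36 + 6*g (C(g) = 6 - (5 + g)*(-5 - 1) = 6 - (5 + g)*(-6) = 6 - (-30 - 6*g) = 6 + (30 + 6*g) = 36 + 6*g)
Y(M, H) = 60*M (Y(M, H) = (36 + 6*4)*M + 0 = (36 + 24)*M + 0 = 60*M + 0 = 60*M)
-Y(56 - 1*123, -117) = -60*(56 - 1*123) = -60*(56 - 123) = -60*(-67) = -1*(-4020) = 4020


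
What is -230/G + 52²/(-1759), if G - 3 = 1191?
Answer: -1816573/1050123 ≈ -1.7299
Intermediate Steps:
G = 1194 (G = 3 + 1191 = 1194)
-230/G + 52²/(-1759) = -230/1194 + 52²/(-1759) = -230*1/1194 + 2704*(-1/1759) = -115/597 - 2704/1759 = -1816573/1050123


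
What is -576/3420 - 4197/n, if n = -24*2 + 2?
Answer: 397979/4370 ≈ 91.071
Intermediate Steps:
n = -46 (n = -48 + 2 = -46)
-576/3420 - 4197/n = -576/3420 - 4197/(-46) = -576*1/3420 - 4197*(-1/46) = -16/95 + 4197/46 = 397979/4370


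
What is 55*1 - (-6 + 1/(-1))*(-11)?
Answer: -22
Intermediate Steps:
55*1 - (-6 + 1/(-1))*(-11) = 55 - (-6 - 1)*(-11) = 55 - (-7)*(-11) = 55 - 1*77 = 55 - 77 = -22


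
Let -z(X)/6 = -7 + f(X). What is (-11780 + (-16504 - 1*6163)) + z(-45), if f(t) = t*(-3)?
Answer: -35215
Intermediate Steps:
f(t) = -3*t
z(X) = 42 + 18*X (z(X) = -6*(-7 - 3*X) = 42 + 18*X)
(-11780 + (-16504 - 1*6163)) + z(-45) = (-11780 + (-16504 - 1*6163)) + (42 + 18*(-45)) = (-11780 + (-16504 - 6163)) + (42 - 810) = (-11780 - 22667) - 768 = -34447 - 768 = -35215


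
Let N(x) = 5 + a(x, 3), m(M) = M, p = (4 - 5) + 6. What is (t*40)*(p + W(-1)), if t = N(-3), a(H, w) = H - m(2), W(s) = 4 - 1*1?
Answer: 0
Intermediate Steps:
p = 5 (p = -1 + 6 = 5)
W(s) = 3 (W(s) = 4 - 1 = 3)
a(H, w) = -2 + H (a(H, w) = H - 1*2 = H - 2 = -2 + H)
N(x) = 3 + x (N(x) = 5 + (-2 + x) = 3 + x)
t = 0 (t = 3 - 3 = 0)
(t*40)*(p + W(-1)) = (0*40)*(5 + 3) = 0*8 = 0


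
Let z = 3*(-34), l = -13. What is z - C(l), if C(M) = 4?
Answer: -106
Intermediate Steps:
z = -102
z - C(l) = -102 - 1*4 = -102 - 4 = -106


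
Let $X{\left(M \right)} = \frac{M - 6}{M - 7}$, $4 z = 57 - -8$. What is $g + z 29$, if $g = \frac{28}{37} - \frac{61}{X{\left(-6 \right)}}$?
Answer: $\frac{90115}{222} \approx 405.92$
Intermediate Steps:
$z = \frac{65}{4}$ ($z = \frac{57 - -8}{4} = \frac{57 + 8}{4} = \frac{1}{4} \cdot 65 = \frac{65}{4} \approx 16.25$)
$X{\left(M \right)} = \frac{-6 + M}{-7 + M}$
$g = - \frac{29005}{444}$ ($g = \frac{28}{37} - \frac{61}{\frac{1}{-7 - 6} \left(-6 - 6\right)} = 28 \cdot \frac{1}{37} - \frac{61}{\frac{1}{-13} \left(-12\right)} = \frac{28}{37} - \frac{61}{\left(- \frac{1}{13}\right) \left(-12\right)} = \frac{28}{37} - \frac{61}{\frac{12}{13}} = \frac{28}{37} - \frac{793}{12} = - \frac{29005}{444} \approx -65.327$)
$g + z 29 = - \frac{29005}{444} + \frac{65}{4} \cdot 29 = - \frac{29005}{444} + \frac{1885}{4} = \frac{90115}{222}$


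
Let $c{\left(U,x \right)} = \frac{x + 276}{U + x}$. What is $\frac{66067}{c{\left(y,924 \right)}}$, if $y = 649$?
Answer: $\frac{103923391}{1200} \approx 86603.0$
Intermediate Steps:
$c{\left(U,x \right)} = \frac{276 + x}{U + x}$
$\frac{66067}{c{\left(y,924 \right)}} = \frac{66067}{\frac{1}{649 + 924} \left(276 + 924\right)} = \frac{66067}{\frac{1}{1573} \cdot 1200} = \frac{66067}{\frac{1200}{1573}} = 66067 \cdot \frac{1573}{1200} = \frac{103923391}{1200}$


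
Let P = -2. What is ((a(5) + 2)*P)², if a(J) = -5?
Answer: 36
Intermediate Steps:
((a(5) + 2)*P)² = ((-5 + 2)*(-2))² = (-3*(-2))² = 6² = 36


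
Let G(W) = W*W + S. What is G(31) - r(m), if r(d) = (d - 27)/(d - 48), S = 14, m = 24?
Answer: 7799/8 ≈ 974.88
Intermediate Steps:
r(d) = (-27 + d)/(-48 + d)
G(W) = 14 + W**2 (G(W) = W*W + 14 = W**2 + 14 = 14 + W**2)
G(31) - r(m) = (14 + 31**2) - (-27 + 24)/(-48 + 24) = (14 + 961) - (-3)/(-24) = 975 - (-1)*(-3)/24 = 975 - 1*1/8 = 975 - 1/8 = 7799/8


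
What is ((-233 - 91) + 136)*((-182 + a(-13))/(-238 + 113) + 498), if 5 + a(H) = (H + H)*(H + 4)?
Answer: -11694164/125 ≈ -93553.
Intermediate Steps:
a(H) = -5 + 2*H*(4 + H) (a(H) = -5 + (H + H)*(H + 4) = -5 + (2*H)*(4 + H) = -5 + 2*H*(4 + H))
((-233 - 91) + 136)*((-182 + a(-13))/(-238 + 113) + 498) = ((-233 - 91) + 136)*((-182 + (-5 + 2*(-13)² + 8*(-13)))/(-238 + 113) + 498) = (-324 + 136)*((-182 + (-5 + 2*169 - 104))/(-125) + 498) = -188*((-182 + (-5 + 338 - 104))*(-1/125) + 498) = -188*((-182 + 229)*(-1/125) + 498) = -188*(47*(-1/125) + 498) = -188*(-47/125 + 498) = -188*62203/125 = -11694164/125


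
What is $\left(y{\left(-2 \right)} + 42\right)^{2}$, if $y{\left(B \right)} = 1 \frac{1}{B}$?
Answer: $\frac{6889}{4} \approx 1722.3$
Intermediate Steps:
$y{\left(B \right)} = \frac{1}{B}$
$\left(y{\left(-2 \right)} + 42\right)^{2} = \left(\frac{1}{-2} + 42\right)^{2} = \left(- \frac{1}{2} + 42\right)^{2} = \left(\frac{83}{2}\right)^{2} = \frac{6889}{4}$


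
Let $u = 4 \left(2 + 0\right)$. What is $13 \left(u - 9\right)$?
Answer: $-13$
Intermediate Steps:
$u = 8$ ($u = 4 \cdot 2 = 8$)
$13 \left(u - 9\right) = 13 \left(8 - 9\right) = 13 \left(-1\right) = -13$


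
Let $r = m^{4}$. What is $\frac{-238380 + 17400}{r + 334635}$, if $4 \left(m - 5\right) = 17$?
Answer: $- \frac{56570880}{87540721} \approx -0.64622$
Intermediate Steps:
$m = \frac{37}{4}$ ($m = 5 + \frac{1}{4} \cdot 17 = 5 + \frac{17}{4} = \frac{37}{4} \approx 9.25$)
$r = \frac{1874161}{256}$ ($r = \left(\frac{37}{4}\right)^{4} = \frac{1874161}{256} \approx 7320.9$)
$\frac{-238380 + 17400}{r + 334635} = \frac{-238380 + 17400}{\frac{1874161}{256} + 334635} = - \frac{220980}{\frac{87540721}{256}} = \left(-220980\right) \frac{256}{87540721} = - \frac{56570880}{87540721}$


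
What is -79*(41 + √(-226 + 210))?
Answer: -3239 - 316*I ≈ -3239.0 - 316.0*I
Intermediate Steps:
-79*(41 + √(-226 + 210)) = -79*(41 + √(-16)) = -79*(41 + 4*I) = -3239 - 316*I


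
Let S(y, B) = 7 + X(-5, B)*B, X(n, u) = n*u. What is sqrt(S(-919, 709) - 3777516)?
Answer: 7*I*sqrt(128386) ≈ 2508.2*I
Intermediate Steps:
S(y, B) = 7 - 5*B**2 (S(y, B) = 7 + (-5*B)*B = 7 - 5*B**2)
sqrt(S(-919, 709) - 3777516) = sqrt((7 - 5*709**2) - 3777516) = sqrt((7 - 5*502681) - 3777516) = sqrt((7 - 2513405) - 3777516) = sqrt(-2513398 - 3777516) = sqrt(-6290914) = 7*I*sqrt(128386)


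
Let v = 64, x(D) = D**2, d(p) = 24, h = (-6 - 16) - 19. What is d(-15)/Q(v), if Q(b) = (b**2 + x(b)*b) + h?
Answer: 8/88733 ≈ 9.0158e-5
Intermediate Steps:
h = -41 (h = -22 - 19 = -41)
Q(b) = -41 + b**2 + b**3 (Q(b) = (b**2 + b**2*b) - 41 = (b**2 + b**3) - 41 = -41 + b**2 + b**3)
d(-15)/Q(v) = 24/(-41 + 64**2 + 64**3) = 24/(-41 + 4096 + 262144) = 24/266199 = 24*(1/266199) = 8/88733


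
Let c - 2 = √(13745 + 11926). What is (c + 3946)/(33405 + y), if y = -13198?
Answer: 3948/20207 + √25671/20207 ≈ 0.20331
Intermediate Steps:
c = 2 + √25671 (c = 2 + √(13745 + 11926) = 2 + √25671 ≈ 162.22)
(c + 3946)/(33405 + y) = ((2 + √25671) + 3946)/(33405 - 13198) = (3948 + √25671)/20207 = (3948 + √25671)*(1/20207) = 3948/20207 + √25671/20207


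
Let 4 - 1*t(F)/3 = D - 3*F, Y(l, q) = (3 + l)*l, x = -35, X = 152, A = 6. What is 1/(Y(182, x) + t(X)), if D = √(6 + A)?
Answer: 17525/614251196 + 3*√3/614251196 ≈ 2.8539e-5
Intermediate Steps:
D = 2*√3 (D = √(6 + 6) = √12 = 2*√3 ≈ 3.4641)
Y(l, q) = l*(3 + l)
t(F) = 12 - 6*√3 + 9*F (t(F) = 12 - 3*(2*√3 - 3*F) = 12 - 3*(-3*F + 2*√3) = 12 + (-6*√3 + 9*F) = 12 - 6*√3 + 9*F)
1/(Y(182, x) + t(X)) = 1/(182*(3 + 182) + (12 - 6*√3 + 9*152)) = 1/(182*185 + (12 - 6*√3 + 1368)) = 1/(33670 + (1380 - 6*√3)) = 1/(35050 - 6*√3)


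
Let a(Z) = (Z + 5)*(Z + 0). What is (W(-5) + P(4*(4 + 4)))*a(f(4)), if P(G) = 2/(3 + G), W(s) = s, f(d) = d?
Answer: -6228/35 ≈ -177.94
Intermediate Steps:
a(Z) = Z*(5 + Z) (a(Z) = (5 + Z)*Z = Z*(5 + Z))
(W(-5) + P(4*(4 + 4)))*a(f(4)) = (-5 + 2/(3 + 4*(4 + 4)))*(4*(5 + 4)) = (-5 + 2/(3 + 4*8))*(4*9) = (-5 + 2/(3 + 32))*36 = (-5 + 2/35)*36 = -173/35*36 = -6228/35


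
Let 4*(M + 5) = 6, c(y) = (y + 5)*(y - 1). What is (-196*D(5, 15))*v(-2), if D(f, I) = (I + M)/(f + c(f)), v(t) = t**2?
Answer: -9016/45 ≈ -200.36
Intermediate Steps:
c(y) = (-1 + y)*(5 + y) (c(y) = (5 + y)*(-1 + y) = (-1 + y)*(5 + y))
M = -7/2 (M = -5 + (1/4)*6 = -5 + 3/2 = -7/2 ≈ -3.5000)
D(f, I) = (-7/2 + I)/(-5 + f**2 + 5*f) (D(f, I) = (I - 7/2)/(f + (-5 + f**2 + 4*f)) = (-7/2 + I)/(-5 + f**2 + 5*f))
(-196*D(5, 15))*v(-2) = -196*(-7/2 + 15)/(-5 + 5**2 + 5*5)*(-2)**2 = -196*23/((-5 + 25 + 25)*2)*4 = -196*23/(45*2)*4 = -196*23/90*4 = -2254/45*4 = -9016/45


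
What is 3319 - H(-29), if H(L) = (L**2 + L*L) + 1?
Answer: 1636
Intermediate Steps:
H(L) = 1 + 2*L**2 (H(L) = (L**2 + L**2) + 1 = 2*L**2 + 1 = 1 + 2*L**2)
3319 - H(-29) = 3319 - (1 + 2*(-29)**2) = 3319 - (1 + 2*841) = 3319 - (1 + 1682) = 3319 - 1*1683 = 3319 - 1683 = 1636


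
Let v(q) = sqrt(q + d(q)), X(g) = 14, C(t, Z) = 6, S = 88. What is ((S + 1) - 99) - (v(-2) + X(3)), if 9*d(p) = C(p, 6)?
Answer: -24 - 2*I*sqrt(3)/3 ≈ -24.0 - 1.1547*I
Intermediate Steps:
d(p) = 2/3 (d(p) = (1/9)*6 = 2/3)
v(q) = sqrt(2/3 + q) (v(q) = sqrt(q + 2/3) = sqrt(2/3 + q))
((S + 1) - 99) - (v(-2) + X(3)) = ((88 + 1) - 99) - (sqrt(6 + 9*(-2))/3 + 14) = (89 - 99) - (sqrt(6 - 18)/3 + 14) = -10 - (sqrt(-12)/3 + 14) = -10 - ((2*I*sqrt(3))/3 + 14) = -10 - (2*I*sqrt(3)/3 + 14) = -10 - (14 + 2*I*sqrt(3)/3) = -10 + (-14 - 2*I*sqrt(3)/3) = -24 - 2*I*sqrt(3)/3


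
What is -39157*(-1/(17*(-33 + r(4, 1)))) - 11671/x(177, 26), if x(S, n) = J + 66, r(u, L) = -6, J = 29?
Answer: -11457788/62985 ≈ -181.91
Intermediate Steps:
x(S, n) = 95 (x(S, n) = 29 + 66 = 95)
-39157*(-1/(17*(-33 + r(4, 1)))) - 11671/x(177, 26) = -39157*(-1/(17*(-33 - 6))) - 11671/95 = -39157/((-39*(-17))) - 11671*1/95 = -39157/663 - 11671/95 = -11457788/62985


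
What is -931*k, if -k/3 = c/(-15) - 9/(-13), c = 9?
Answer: 16758/65 ≈ 257.82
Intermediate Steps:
k = -18/65 (k = -3*(9/(-15) - 9/(-13)) = -3*(9*(-1/15) - 9*(-1/13)) = -3*(-⅗ + 9/13) = -3*6/65 = -18/65 ≈ -0.27692)
-931*k = -931*(-18/65) = 16758/65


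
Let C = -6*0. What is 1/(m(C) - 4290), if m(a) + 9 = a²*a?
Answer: -1/4299 ≈ -0.00023261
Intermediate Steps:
C = 0
m(a) = -9 + a³ (m(a) = -9 + a²*a = -9 + a³)
1/(m(C) - 4290) = 1/((-9 + 0³) - 4290) = 1/((-9 + 0) - 4290) = 1/(-9 - 4290) = 1/(-4299) = -1/4299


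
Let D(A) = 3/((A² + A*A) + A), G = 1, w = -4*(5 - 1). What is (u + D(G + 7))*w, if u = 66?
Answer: -17958/17 ≈ -1056.4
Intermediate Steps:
w = -16 (w = -4*4 = -16)
D(A) = 3/(A + 2*A²) (D(A) = 3/((A² + A²) + A) = 3/(2*A² + A) = 3/(A + 2*A²))
(u + D(G + 7))*w = (66 + 3/((1 + 7)*(1 + 2*(1 + 7))))*(-16) = (66 + 3/(8*(1 + 2*8)))*(-16) = (66 + 3*(⅛)/(1 + 16))*(-16) = (66 + 3*(⅛)/17)*(-16) = (66 + 3*(⅛)*(1/17))*(-16) = (66 + 3/136)*(-16) = (8979/136)*(-16) = -17958/17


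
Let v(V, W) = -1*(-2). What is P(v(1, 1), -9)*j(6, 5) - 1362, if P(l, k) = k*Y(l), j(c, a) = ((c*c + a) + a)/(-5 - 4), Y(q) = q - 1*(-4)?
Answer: -1086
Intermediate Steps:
v(V, W) = 2
Y(q) = 4 + q (Y(q) = q + 4 = 4 + q)
j(c, a) = -2*a/9 - c²/9 (j(c, a) = ((c² + a) + a)/(-9) = ((a + c²) + a)*(-⅑) = (c² + 2*a)*(-⅑) = -2*a/9 - c²/9)
P(l, k) = k*(4 + l)
P(v(1, 1), -9)*j(6, 5) - 1362 = (-9*(4 + 2))*(-2/9*5 - ⅑*6²) - 1362 = (-9*6)*(-10/9 - ⅑*36) - 1362 = -54*(-10/9 - 4) - 1362 = -54*(-46/9) - 1362 = 276 - 1362 = -1086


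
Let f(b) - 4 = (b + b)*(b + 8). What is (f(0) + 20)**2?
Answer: 576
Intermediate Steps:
f(b) = 4 + 2*b*(8 + b) (f(b) = 4 + (b + b)*(b + 8) = 4 + (2*b)*(8 + b) = 4 + 2*b*(8 + b))
(f(0) + 20)**2 = ((4 + 2*0**2 + 16*0) + 20)**2 = ((4 + 2*0 + 0) + 20)**2 = ((4 + 0 + 0) + 20)**2 = (4 + 20)**2 = 24**2 = 576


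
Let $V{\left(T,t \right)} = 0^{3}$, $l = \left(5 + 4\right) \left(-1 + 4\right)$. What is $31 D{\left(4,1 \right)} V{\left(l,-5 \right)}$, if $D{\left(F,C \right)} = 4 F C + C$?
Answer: $0$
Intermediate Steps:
$l = 27$ ($l = 9 \cdot 3 = 27$)
$V{\left(T,t \right)} = 0$
$D{\left(F,C \right)} = C + 4 C F$ ($D{\left(F,C \right)} = 4 C F + C = C + 4 C F$)
$31 D{\left(4,1 \right)} V{\left(l,-5 \right)} = 31 \cdot 1 \left(1 + 4 \cdot 4\right) 0 = 31 \cdot 1 \left(1 + 16\right) 0 = 31 \cdot 1 \cdot 17 \cdot 0 = 31 \cdot 17 \cdot 0 = 527 \cdot 0 = 0$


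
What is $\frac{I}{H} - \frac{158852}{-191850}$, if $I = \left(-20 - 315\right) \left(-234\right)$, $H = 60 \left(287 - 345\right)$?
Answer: $- \frac{241438609}{11127300} \approx -21.698$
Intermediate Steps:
$H = -3480$ ($H = 60 \left(-58\right) = -3480$)
$I = 78390$ ($I = \left(-335\right) \left(-234\right) = 78390$)
$\frac{I}{H} - \frac{158852}{-191850} = \frac{78390}{-3480} - \frac{158852}{-191850} = 78390 \left(- \frac{1}{3480}\right) - - \frac{79426}{95925} = - \frac{2613}{116} + \frac{79426}{95925} = - \frac{241438609}{11127300}$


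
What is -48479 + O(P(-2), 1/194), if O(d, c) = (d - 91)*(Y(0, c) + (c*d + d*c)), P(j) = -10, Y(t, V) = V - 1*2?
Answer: -9363819/194 ≈ -48267.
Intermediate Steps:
Y(t, V) = -2 + V (Y(t, V) = V - 2 = -2 + V)
O(d, c) = (-91 + d)*(-2 + c + 2*c*d) (O(d, c) = (d - 91)*((-2 + c) + (c*d + d*c)) = (-91 + d)*((-2 + c) + (c*d + c*d)) = (-91 + d)*((-2 + c) + 2*c*d) = (-91 + d)*(-2 + c + 2*c*d))
-48479 + O(P(-2), 1/194) = -48479 + (182 - 91/194 - 2*(-10) - 181*(-10)/194 + 2*(-10)²/194) = -48479 + (182 - 91*1/194 + 20 - 181*1/194*(-10) + 2*(1/194)*100) = -48479 + (182 - 91/194 + 20 + 905/97 + 100/97) = -48479 + 41107/194 = -9363819/194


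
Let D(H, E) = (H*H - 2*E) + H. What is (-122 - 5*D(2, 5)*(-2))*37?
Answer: -5994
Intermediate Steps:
D(H, E) = H + H² - 2*E (D(H, E) = (H² - 2*E) + H = H + H² - 2*E)
(-122 - 5*D(2, 5)*(-2))*37 = (-122 - 5*(2 + 2² - 2*5)*(-2))*37 = (-122 - 5*(2 + 4 - 10)*(-2))*37 = (-122 - 5*(-4)*(-2))*37 = (-122 + 20*(-2))*37 = (-122 - 40)*37 = -162*37 = -5994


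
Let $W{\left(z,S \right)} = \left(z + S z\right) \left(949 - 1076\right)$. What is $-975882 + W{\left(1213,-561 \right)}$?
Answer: $85292678$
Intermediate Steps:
$W{\left(z,S \right)} = - 127 z - 127 S z$ ($W{\left(z,S \right)} = \left(z + S z\right) \left(-127\right) = - 127 z - 127 S z$)
$-975882 + W{\left(1213,-561 \right)} = -975882 - 154051 \left(1 - 561\right) = -975882 - 154051 \left(-560\right) = -975882 + 86268560 = 85292678$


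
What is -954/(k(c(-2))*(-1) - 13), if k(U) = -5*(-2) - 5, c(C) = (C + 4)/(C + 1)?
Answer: 53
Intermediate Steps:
c(C) = (4 + C)/(1 + C)
k(U) = 5 (k(U) = 10 - 5 = 5)
-954/(k(c(-2))*(-1) - 13) = -954/(5*(-1) - 13) = -954/(-5 - 13) = -954/(-18) = -954*(-1/18) = 53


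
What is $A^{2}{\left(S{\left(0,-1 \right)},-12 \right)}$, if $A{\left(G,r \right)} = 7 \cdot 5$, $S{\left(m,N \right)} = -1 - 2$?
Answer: $1225$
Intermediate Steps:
$S{\left(m,N \right)} = -3$
$A{\left(G,r \right)} = 35$
$A^{2}{\left(S{\left(0,-1 \right)},-12 \right)} = 35^{2} = 1225$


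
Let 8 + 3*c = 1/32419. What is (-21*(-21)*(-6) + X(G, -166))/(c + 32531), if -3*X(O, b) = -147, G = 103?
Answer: -252576429/3163608116 ≈ -0.079838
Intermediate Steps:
X(O, b) = 49 (X(O, b) = -⅓*(-147) = 49)
c = -259351/97257 (c = -8/3 + (⅓)/32419 = -8/3 + (⅓)*(1/32419) = -8/3 + 1/97257 = -259351/97257 ≈ -2.6667)
(-21*(-21)*(-6) + X(G, -166))/(c + 32531) = (-21*(-21)*(-6) + 49)/(-259351/97257 + 32531) = (441*(-6) + 49)/(3163608116/97257) = (-2646 + 49)*(97257/3163608116) = -2597*97257/3163608116 = -252576429/3163608116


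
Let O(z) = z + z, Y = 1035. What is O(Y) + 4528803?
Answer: 4530873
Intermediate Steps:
O(z) = 2*z
O(Y) + 4528803 = 2*1035 + 4528803 = 2070 + 4528803 = 4530873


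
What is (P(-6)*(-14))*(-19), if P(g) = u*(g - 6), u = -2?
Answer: 6384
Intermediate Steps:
P(g) = 12 - 2*g (P(g) = -2*(g - 6) = -2*(-6 + g) = 12 - 2*g)
(P(-6)*(-14))*(-19) = ((12 - 2*(-6))*(-14))*(-19) = ((12 + 12)*(-14))*(-19) = (24*(-14))*(-19) = -336*(-19) = 6384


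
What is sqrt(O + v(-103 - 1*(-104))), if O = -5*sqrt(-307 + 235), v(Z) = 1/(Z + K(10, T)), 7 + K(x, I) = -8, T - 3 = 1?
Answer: sqrt(-14 - 5880*I*sqrt(2))/14 ≈ 4.6019 - 4.6097*I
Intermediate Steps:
T = 4 (T = 3 + 1 = 4)
K(x, I) = -15 (K(x, I) = -7 - 8 = -15)
v(Z) = 1/(-15 + Z) (v(Z) = 1/(Z - 15) = 1/(-15 + Z))
O = -30*I*sqrt(2) ≈ -42.426*I
sqrt(O + v(-103 - 1*(-104))) = sqrt(-30*I*sqrt(2) + 1/(-15 + (-103 - 1*(-104)))) = sqrt(-30*I*sqrt(2) + 1/(-15 + (-103 + 104))) = sqrt(-30*I*sqrt(2) + 1/(-15 + 1)) = sqrt(-30*I*sqrt(2) + 1/(-14)) = sqrt(-30*I*sqrt(2) - 1/14) = sqrt(-1/14 - 30*I*sqrt(2))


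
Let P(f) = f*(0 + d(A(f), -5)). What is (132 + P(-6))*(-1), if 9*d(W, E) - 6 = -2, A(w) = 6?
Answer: -388/3 ≈ -129.33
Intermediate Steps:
d(W, E) = 4/9 (d(W, E) = 2/3 + (1/9)*(-2) = 2/3 - 2/9 = 4/9)
P(f) = 4*f/9 (P(f) = f*(0 + 4/9) = f*(4/9) = 4*f/9)
(132 + P(-6))*(-1) = (132 + (4/9)*(-6))*(-1) = (132 - 8/3)*(-1) = (388/3)*(-1) = -388/3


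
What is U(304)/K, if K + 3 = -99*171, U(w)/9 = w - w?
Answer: 0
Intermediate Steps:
U(w) = 0 (U(w) = 9*(w - w) = 9*0 = 0)
K = -16932 (K = -3 - 99*171 = -3 - 16929 = -16932)
U(304)/K = 0/(-16932) = 0*(-1/16932) = 0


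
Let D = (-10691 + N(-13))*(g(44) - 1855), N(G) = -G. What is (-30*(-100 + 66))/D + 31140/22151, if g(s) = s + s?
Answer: 97928820610/69657607321 ≈ 1.4059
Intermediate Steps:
g(s) = 2*s
D = 18868026 (D = (-10691 - 1*(-13))*(2*44 - 1855) = (-10691 + 13)*(88 - 1855) = -10678*(-1767) = 18868026)
(-30*(-100 + 66))/D + 31140/22151 = -30*(-100 + 66)/18868026 + 31140/22151 = -30*(-34)*(1/18868026) + 31140*(1/22151) = 1020*(1/18868026) + 31140/22151 = 170/3144671 + 31140/22151 = 97928820610/69657607321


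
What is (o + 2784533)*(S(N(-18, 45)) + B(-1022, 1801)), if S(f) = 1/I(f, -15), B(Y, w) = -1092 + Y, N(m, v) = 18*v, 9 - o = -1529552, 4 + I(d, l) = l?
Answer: -173284213698/19 ≈ -9.1202e+9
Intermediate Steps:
I(d, l) = -4 + l
o = 1529561 (o = 9 - 1*(-1529552) = 9 + 1529552 = 1529561)
S(f) = -1/19 (S(f) = 1/(-4 - 15) = 1/(-19) = -1/19)
(o + 2784533)*(S(N(-18, 45)) + B(-1022, 1801)) = (1529561 + 2784533)*(-1/19 + (-1092 - 1022)) = 4314094*(-1/19 - 2114) = 4314094*(-40167/19) = -173284213698/19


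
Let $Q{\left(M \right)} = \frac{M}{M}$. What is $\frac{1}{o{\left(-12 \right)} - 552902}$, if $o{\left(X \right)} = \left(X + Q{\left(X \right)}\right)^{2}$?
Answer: $- \frac{1}{552781} \approx -1.809 \cdot 10^{-6}$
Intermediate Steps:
$Q{\left(M \right)} = 1$
$o{\left(X \right)} = \left(1 + X\right)^{2}$ ($o{\left(X \right)} = \left(X + 1\right)^{2} = \left(1 + X\right)^{2}$)
$\frac{1}{o{\left(-12 \right)} - 552902} = \frac{1}{\left(1 - 12\right)^{2} - 552902} = \frac{1}{\left(-11\right)^{2} - 552902} = \frac{1}{121 - 552902} = \frac{1}{-552781} = - \frac{1}{552781}$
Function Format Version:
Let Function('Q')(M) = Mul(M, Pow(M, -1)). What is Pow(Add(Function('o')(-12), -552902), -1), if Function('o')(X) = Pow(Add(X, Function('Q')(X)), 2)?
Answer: Rational(-1, 552781) ≈ -1.8090e-6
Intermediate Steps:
Function('Q')(M) = 1
Function('o')(X) = Pow(Add(1, X), 2) (Function('o')(X) = Pow(Add(X, 1), 2) = Pow(Add(1, X), 2))
Pow(Add(Function('o')(-12), -552902), -1) = Pow(Add(Pow(Add(1, -12), 2), -552902), -1) = Pow(Add(Pow(-11, 2), -552902), -1) = Pow(Add(121, -552902), -1) = Pow(-552781, -1) = Rational(-1, 552781)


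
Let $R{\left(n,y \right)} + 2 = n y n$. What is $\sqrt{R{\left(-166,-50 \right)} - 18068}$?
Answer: $17 i \sqrt{4830} \approx 1181.5 i$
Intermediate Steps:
$R{\left(n,y \right)} = -2 + y n^{2}$ ($R{\left(n,y \right)} = -2 + n y n = -2 + n n y = -2 + y n^{2}$)
$\sqrt{R{\left(-166,-50 \right)} - 18068} = \sqrt{\left(-2 - 50 \left(-166\right)^{2}\right) - 18068} = \sqrt{\left(-2 - 1377800\right) - 18068} = \sqrt{-1377802 - 18068} = \sqrt{-1395870} = 17 i \sqrt{4830}$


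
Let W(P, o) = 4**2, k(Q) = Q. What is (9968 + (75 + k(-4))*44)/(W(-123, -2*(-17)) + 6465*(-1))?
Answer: -13092/6449 ≈ -2.0301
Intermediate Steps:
W(P, o) = 16
(9968 + (75 + k(-4))*44)/(W(-123, -2*(-17)) + 6465*(-1)) = (9968 + (75 - 4)*44)/(16 + 6465*(-1)) = (9968 + 71*44)/(16 - 6465) = (9968 + 3124)/(-6449) = 13092*(-1/6449) = -13092/6449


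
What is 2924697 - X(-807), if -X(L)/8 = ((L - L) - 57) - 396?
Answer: 2921073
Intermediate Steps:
X(L) = 3624 (X(L) = -8*(((L - L) - 57) - 396) = -8*((0 - 57) - 396) = -8*(-57 - 396) = -8*(-453) = 3624)
2924697 - X(-807) = 2924697 - 1*3624 = 2924697 - 3624 = 2921073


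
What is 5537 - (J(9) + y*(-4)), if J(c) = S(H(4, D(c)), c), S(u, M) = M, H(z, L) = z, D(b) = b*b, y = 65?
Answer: 5788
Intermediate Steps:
D(b) = b²
J(c) = c
5537 - (J(9) + y*(-4)) = 5537 - (9 + 65*(-4)) = 5537 - (9 - 260) = 5537 - 1*(-251) = 5537 + 251 = 5788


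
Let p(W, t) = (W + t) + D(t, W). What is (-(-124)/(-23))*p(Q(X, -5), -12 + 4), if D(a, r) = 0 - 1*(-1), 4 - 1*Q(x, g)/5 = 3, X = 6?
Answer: 248/23 ≈ 10.783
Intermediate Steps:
Q(x, g) = 5 (Q(x, g) = 20 - 5*3 = 20 - 15 = 5)
D(a, r) = 1 (D(a, r) = 0 + 1 = 1)
p(W, t) = 1 + W + t (p(W, t) = (W + t) + 1 = 1 + W + t)
(-(-124)/(-23))*p(Q(X, -5), -12 + 4) = (-(-124)/(-23))*(1 + 5 + (-12 + 4)) = (-(-124)*(-1)/23)*(1 + 5 - 8) = -1*124/23*(-2) = -124/23*(-2) = 248/23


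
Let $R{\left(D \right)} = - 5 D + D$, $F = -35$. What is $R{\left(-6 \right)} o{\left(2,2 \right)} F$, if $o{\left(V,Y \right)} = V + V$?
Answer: $-3360$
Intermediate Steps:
$o{\left(V,Y \right)} = 2 V$
$R{\left(D \right)} = - 4 D$
$R{\left(-6 \right)} o{\left(2,2 \right)} F = \left(-4\right) \left(-6\right) 2 \cdot 2 \left(-35\right) = 24 \cdot 4 \left(-35\right) = 24 \left(-140\right) = -3360$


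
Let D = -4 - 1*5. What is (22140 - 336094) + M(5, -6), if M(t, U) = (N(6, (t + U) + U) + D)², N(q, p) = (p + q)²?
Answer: -313890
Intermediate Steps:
D = -9 (D = -4 - 5 = -9)
M(t, U) = (-9 + (6 + t + 2*U)²)² (M(t, U) = ((((t + U) + U) + 6)² - 9)² = ((((U + t) + U) + 6)² - 9)² = (((t + 2*U) + 6)² - 9)² = ((6 + t + 2*U)² - 9)² = (-9 + (6 + t + 2*U)²)²)
(22140 - 336094) + M(5, -6) = (22140 - 336094) + (-9 + (6 + 5 + 2*(-6))²)² = -313954 + (-9 + (6 + 5 - 12)²)² = -313954 + (-9 + (-1)²)² = -313954 + (-9 + 1)² = -313954 + (-8)² = -313954 + 64 = -313890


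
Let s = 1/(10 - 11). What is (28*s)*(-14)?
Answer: 392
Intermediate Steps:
s = -1 (s = 1/(-1) = -1)
(28*s)*(-14) = (28*(-1))*(-14) = -28*(-14) = 392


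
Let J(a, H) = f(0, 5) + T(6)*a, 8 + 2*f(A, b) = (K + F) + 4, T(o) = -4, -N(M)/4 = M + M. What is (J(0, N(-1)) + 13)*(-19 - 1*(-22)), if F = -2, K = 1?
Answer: 63/2 ≈ 31.500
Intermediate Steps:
N(M) = -8*M (N(M) = -4*(M + M) = -8*M)
f(A, b) = -5/2 (f(A, b) = -4 + ((1 - 2) + 4)/2 = -4 + (-1 + 4)/2 = -4 + (½)*3 = -4 + 3/2 = -5/2)
J(a, H) = -5/2 - 4*a
(J(0, N(-1)) + 13)*(-19 - 1*(-22)) = ((-5/2 - 4*0) + 13)*(-19 - 1*(-22)) = ((-5/2 + 0) + 13)*(-19 + 22) = (-5/2 + 13)*3 = (21/2)*3 = 63/2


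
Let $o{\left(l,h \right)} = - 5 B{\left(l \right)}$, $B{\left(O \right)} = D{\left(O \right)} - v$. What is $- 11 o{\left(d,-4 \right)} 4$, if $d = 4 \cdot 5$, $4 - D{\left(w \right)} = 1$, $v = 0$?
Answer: $660$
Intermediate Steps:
$D{\left(w \right)} = 3$ ($D{\left(w \right)} = 4 - 1 = 3$)
$B{\left(O \right)} = 3$ ($B{\left(O \right)} = 3 - 0 = 3 + 0 = 3$)
$d = 20$
$o{\left(l,h \right)} = -15$ ($o{\left(l,h \right)} = \left(-5\right) 3 = -15$)
$- 11 o{\left(d,-4 \right)} 4 = \left(-11\right) \left(-15\right) 4 = 165 \cdot 4 = 660$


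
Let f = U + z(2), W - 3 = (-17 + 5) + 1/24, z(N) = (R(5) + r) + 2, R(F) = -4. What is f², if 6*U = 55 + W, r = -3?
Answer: 148225/20736 ≈ 7.1482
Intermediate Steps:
z(N) = -5 (z(N) = (-4 - 3) + 2 = -7 + 2 = -5)
W = -215/24 (W = 3 + ((-17 + 5) + 1/24) = 3 + (-12 + 1/24) = 3 - 287/24 = -215/24 ≈ -8.9583)
U = 1105/144 (U = (55 - 215/24)/6 = (⅙)*(1105/24) = 1105/144 ≈ 7.6736)
f = 385/144 (f = 1105/144 - 5 = 385/144 ≈ 2.6736)
f² = (385/144)² = 148225/20736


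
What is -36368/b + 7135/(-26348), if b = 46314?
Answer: -644337227/610140636 ≈ -1.0560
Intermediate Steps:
-36368/b + 7135/(-26348) = -36368/46314 + 7135/(-26348) = -36368*1/46314 + 7135*(-1/26348) = -18184/23157 - 7135/26348 = -644337227/610140636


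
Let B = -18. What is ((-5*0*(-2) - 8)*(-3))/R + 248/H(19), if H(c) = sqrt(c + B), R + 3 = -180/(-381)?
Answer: 25520/107 ≈ 238.50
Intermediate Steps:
R = -321/127 (R = -3 - 180/(-381) = -3 - 180*(-1/381) = -3 + 60/127 = -321/127 ≈ -2.5276)
H(c) = sqrt(-18 + c) (H(c) = sqrt(c - 18) = sqrt(-18 + c))
((-5*0*(-2) - 8)*(-3))/R + 248/H(19) = ((-5*0*(-2) - 8)*(-3))/(-321/127) + 248/(sqrt(-18 + 19)) = ((0*(-2) - 8)*(-3))*(-127/321) + 248/(sqrt(1)) = ((0 - 8)*(-3))*(-127/321) + 248/1 = -8*(-3)*(-127/321) + 248*1 = 24*(-127/321) + 248 = -1016/107 + 248 = 25520/107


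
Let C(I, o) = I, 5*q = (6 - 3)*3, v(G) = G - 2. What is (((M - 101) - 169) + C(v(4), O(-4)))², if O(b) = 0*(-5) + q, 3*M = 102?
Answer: 54756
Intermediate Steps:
v(G) = -2 + G
M = 34 (M = (⅓)*102 = 34)
q = 9/5 (q = ((6 - 3)*3)/5 = (3*3)/5 = (⅕)*9 = 9/5 ≈ 1.8000)
O(b) = 9/5 (O(b) = 0*(-5) + 9/5 = 0 + 9/5 = 9/5)
(((M - 101) - 169) + C(v(4), O(-4)))² = (((34 - 101) - 169) + (-2 + 4))² = ((-67 - 169) + 2)² = (-236 + 2)² = (-234)² = 54756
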